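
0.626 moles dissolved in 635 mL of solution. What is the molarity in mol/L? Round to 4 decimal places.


Convert volume to liters: V_L = V_mL / 1000.
V_L = 635 / 1000 = 0.635 L
M = n / V_L = 0.626 / 0.635
M = 0.98582677 mol/L, rounded to 4 dp:

0.9858 mol/L


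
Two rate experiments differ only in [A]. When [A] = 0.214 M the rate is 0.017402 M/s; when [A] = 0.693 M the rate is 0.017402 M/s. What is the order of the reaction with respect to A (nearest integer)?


Rate is proportional to [A]^n, so rate2/rate1 = ([A]2/[A]1)^n. Take logs to solve for n.
rate2/rate1 = 0.017402 / 0.017402 = 1.0
[A]2/[A]1 = 0.693 / 0.214 = 3.2383
n = ln(1.0) / ln(3.2383) = 0.0
Nearest integer order:

0


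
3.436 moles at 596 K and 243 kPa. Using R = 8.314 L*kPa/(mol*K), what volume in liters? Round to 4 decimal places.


PV = nRT, solve for V = nRT / P.
nRT = 3.436 * 8.314 * 596 = 17025.8748
V = 17025.8748 / 243
V = 70.0653284 L, rounded to 4 dp:

70.0653 L


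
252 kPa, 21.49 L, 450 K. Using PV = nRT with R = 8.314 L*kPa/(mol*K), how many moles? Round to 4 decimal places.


PV = nRT, solve for n = PV / (RT).
PV = 252 * 21.49 = 5415.48
RT = 8.314 * 450 = 3741.3
n = 5415.48 / 3741.3
n = 1.44748617 mol, rounded to 4 dp:

1.4475 mol


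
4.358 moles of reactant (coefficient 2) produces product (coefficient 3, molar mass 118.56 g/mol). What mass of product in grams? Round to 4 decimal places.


Use the coefficient ratio to convert reactant moles to product moles, then multiply by the product's molar mass.
moles_P = moles_R * (coeff_P / coeff_R) = 4.358 * (3/2) = 6.537
mass_P = moles_P * M_P = 6.537 * 118.56
mass_P = 775.02672 g, rounded to 4 dp:

775.0267 g


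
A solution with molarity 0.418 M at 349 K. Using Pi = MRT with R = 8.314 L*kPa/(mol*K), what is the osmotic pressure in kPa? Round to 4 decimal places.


Osmotic pressure (van't Hoff): Pi = M*R*T.
RT = 8.314 * 349 = 2901.586
Pi = 0.418 * 2901.586
Pi = 1212.862948 kPa, rounded to 4 dp:

1212.8629 kPa


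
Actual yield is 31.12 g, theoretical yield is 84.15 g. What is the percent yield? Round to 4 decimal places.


% yield = 100 * actual / theoretical
% yield = 100 * 31.12 / 84.15
% yield = 36.98158051 %, rounded to 4 dp:

36.9816 %


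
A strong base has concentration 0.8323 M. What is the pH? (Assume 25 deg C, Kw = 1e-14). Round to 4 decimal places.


A strong base dissociates completely, so [OH-] equals the given concentration.
pOH = -log10([OH-]) = -log10(0.8323) = 0.07972
pH = 14 - pOH = 14 - 0.07972
pH = 13.92028, rounded to 4 dp:

13.9203


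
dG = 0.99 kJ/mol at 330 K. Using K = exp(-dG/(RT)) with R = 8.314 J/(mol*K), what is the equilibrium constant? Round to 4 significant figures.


dG is in kJ/mol; multiply by 1000 to match R in J/(mol*K).
RT = 8.314 * 330 = 2743.62 J/mol
exponent = -dG*1000 / (RT) = -(0.99*1000) / 2743.62 = -0.36083714
K = exp(-0.36083714)
K = 0.69709252, rounded to 4 significant figures:

0.6971


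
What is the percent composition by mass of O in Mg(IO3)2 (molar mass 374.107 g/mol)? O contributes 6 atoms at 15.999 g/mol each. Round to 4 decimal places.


pct = 100 * (n_elem * M_elem) / M_total
mass_contribution = 6 * 15.999 = 95.994 g/mol
pct = 100 * 95.994 / 374.107
pct = 25.65950383 %, rounded to 4 dp:

25.6595 %


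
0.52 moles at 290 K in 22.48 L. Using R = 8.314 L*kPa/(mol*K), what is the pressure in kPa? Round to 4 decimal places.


PV = nRT, solve for P = nRT / V.
nRT = 0.52 * 8.314 * 290 = 1253.7512
P = 1253.7512 / 22.48
P = 55.77185053 kPa, rounded to 4 dp:

55.7719 kPa


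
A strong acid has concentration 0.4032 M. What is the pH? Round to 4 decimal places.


A strong acid dissociates completely, so [H+] equals the given concentration.
pH = -log10([H+]) = -log10(0.4032)
pH = 0.39447948, rounded to 4 dp:

0.3945


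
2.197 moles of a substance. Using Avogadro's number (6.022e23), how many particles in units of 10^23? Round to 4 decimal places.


N = n * NA, then divide by 1e23 for the requested units.
N / 1e23 = n * 6.022
N / 1e23 = 2.197 * 6.022
N / 1e23 = 13.230334, rounded to 4 dp:

13.2303


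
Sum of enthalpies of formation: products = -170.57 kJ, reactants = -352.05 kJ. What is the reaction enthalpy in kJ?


dH_rxn = sum(dH_f products) - sum(dH_f reactants)
dH_rxn = -170.57 - (-352.05)
dH_rxn = 181.48 kJ:

181.48 kJ


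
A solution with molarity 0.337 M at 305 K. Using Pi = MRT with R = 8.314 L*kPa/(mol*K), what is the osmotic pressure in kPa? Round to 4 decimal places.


Osmotic pressure (van't Hoff): Pi = M*R*T.
RT = 8.314 * 305 = 2535.77
Pi = 0.337 * 2535.77
Pi = 854.55449 kPa, rounded to 4 dp:

854.5545 kPa


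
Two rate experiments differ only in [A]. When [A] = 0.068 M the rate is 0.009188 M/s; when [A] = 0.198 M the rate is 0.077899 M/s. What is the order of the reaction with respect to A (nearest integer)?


Rate is proportional to [A]^n, so rate2/rate1 = ([A]2/[A]1)^n. Take logs to solve for n.
rate2/rate1 = 0.077899 / 0.009188 = 8.4783
[A]2/[A]1 = 0.198 / 0.068 = 2.9118
n = ln(8.4783) / ln(2.9118) = 2.0
Nearest integer order:

2


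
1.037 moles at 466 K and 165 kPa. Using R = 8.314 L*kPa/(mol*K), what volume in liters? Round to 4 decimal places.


PV = nRT, solve for V = nRT / P.
nRT = 1.037 * 8.314 * 466 = 4017.674
V = 4017.674 / 165
V = 24.34953939 L, rounded to 4 dp:

24.3495 L


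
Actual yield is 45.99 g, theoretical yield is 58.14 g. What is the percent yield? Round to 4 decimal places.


% yield = 100 * actual / theoretical
% yield = 100 * 45.99 / 58.14
% yield = 79.10216718 %, rounded to 4 dp:

79.1022 %


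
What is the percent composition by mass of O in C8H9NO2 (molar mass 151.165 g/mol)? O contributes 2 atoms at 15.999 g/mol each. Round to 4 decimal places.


pct = 100 * (n_elem * M_elem) / M_total
mass_contribution = 2 * 15.999 = 31.998 g/mol
pct = 100 * 31.998 / 151.165
pct = 21.16759832 %, rounded to 4 dp:

21.1676 %


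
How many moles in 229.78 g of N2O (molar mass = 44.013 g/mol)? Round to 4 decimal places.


n = mass / M
n = 229.78 / 44.013
n = 5.22073024 mol, rounded to 4 dp:

5.2207 mol


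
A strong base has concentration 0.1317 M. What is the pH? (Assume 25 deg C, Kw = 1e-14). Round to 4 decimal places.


A strong base dissociates completely, so [OH-] equals the given concentration.
pOH = -log10([OH-]) = -log10(0.1317) = 0.880414
pH = 14 - pOH = 14 - 0.880414
pH = 13.119586, rounded to 4 dp:

13.1196


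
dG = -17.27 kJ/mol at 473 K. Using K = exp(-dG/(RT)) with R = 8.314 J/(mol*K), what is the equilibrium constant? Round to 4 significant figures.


dG is in kJ/mol; multiply by 1000 to match R in J/(mol*K).
RT = 8.314 * 473 = 3932.522 J/mol
exponent = -dG*1000 / (RT) = -(-17.27*1000) / 3932.522 = 4.39158382
K = exp(4.39158382)
K = 80.76824, rounded to 4 significant figures:

80.77


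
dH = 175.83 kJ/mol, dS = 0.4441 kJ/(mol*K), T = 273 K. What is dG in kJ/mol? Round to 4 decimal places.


Gibbs: dG = dH - T*dS (consistent units, dS already in kJ/(mol*K)).
T*dS = 273 * 0.4441 = 121.2393
dG = 175.83 - (121.2393)
dG = 54.5907 kJ/mol, rounded to 4 dp:

54.5907 kJ/mol


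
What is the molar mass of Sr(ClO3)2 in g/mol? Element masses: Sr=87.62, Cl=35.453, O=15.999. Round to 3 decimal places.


M = sum(count * atomic_mass) over atoms.
M = 1*87.62 + 2*35.453 + 6*15.999
M = 87.62 + 70.906 + 95.994
M = 254.52 g/mol, rounded to 3 dp:

254.520 g/mol


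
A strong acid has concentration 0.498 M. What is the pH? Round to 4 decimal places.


A strong acid dissociates completely, so [H+] equals the given concentration.
pH = -log10([H+]) = -log10(0.498)
pH = 0.30277066, rounded to 4 dp:

0.3028


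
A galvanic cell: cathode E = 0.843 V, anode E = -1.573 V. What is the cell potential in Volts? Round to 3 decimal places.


Standard cell potential: E_cell = E_cathode - E_anode.
E_cell = 0.843 - (-1.573)
E_cell = 2.416 V, rounded to 3 dp:

2.416 V


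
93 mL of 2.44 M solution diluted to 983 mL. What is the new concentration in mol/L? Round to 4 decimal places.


Dilution: M1*V1 = M2*V2, solve for M2.
M2 = M1*V1 / V2
M2 = 2.44 * 93 / 983
M2 = 226.92 / 983
M2 = 0.23084435 mol/L, rounded to 4 dp:

0.2308 mol/L


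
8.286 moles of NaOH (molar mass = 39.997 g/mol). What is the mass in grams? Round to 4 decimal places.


mass = n * M
mass = 8.286 * 39.997
mass = 331.415142 g, rounded to 4 dp:

331.4151 g


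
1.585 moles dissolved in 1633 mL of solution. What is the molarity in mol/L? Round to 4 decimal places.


Convert volume to liters: V_L = V_mL / 1000.
V_L = 1633 / 1000 = 1.633 L
M = n / V_L = 1.585 / 1.633
M = 0.97060625 mol/L, rounded to 4 dp:

0.9706 mol/L


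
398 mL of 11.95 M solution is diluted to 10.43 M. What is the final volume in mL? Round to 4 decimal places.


Dilution: M1*V1 = M2*V2, solve for V2.
V2 = M1*V1 / M2
V2 = 11.95 * 398 / 10.43
V2 = 4756.1 / 10.43
V2 = 456.00191755 mL, rounded to 4 dp:

456.0019 mL


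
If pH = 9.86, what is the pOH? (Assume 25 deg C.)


At 25 deg C, pH + pOH = 14.
pOH = 14 - pH = 14 - 9.86
pOH = 4.14:

4.14


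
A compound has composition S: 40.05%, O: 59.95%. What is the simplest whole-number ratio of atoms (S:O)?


Assume 100 g of compound, divide each mass% by atomic mass to get moles, then normalize by the smallest to get a raw atom ratio.
Moles per 100 g: S: 40.05/32.065 = 1.249, O: 59.95/15.999 = 3.7471
Raw ratio (divide by min = 1.249): S: 1.0, O: 3.0
Multiply by 1 to clear fractions: S: 1.0 ~= 1, O: 3.0 ~= 3
Reduce by GCD to get the simplest whole-number ratio:

1:3


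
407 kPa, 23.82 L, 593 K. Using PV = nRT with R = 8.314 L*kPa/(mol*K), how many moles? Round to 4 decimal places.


PV = nRT, solve for n = PV / (RT).
PV = 407 * 23.82 = 9694.74
RT = 8.314 * 593 = 4930.202
n = 9694.74 / 4930.202
n = 1.96639813 mol, rounded to 4 dp:

1.9664 mol


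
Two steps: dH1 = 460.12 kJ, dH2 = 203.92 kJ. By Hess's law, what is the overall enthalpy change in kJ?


Hess's law: enthalpy is a state function, so add the step enthalpies.
dH_total = dH1 + dH2 = 460.12 + (203.92)
dH_total = 664.04 kJ:

664.04 kJ


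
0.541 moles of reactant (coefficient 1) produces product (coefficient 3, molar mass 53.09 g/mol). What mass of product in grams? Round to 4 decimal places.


Use the coefficient ratio to convert reactant moles to product moles, then multiply by the product's molar mass.
moles_P = moles_R * (coeff_P / coeff_R) = 0.541 * (3/1) = 1.623
mass_P = moles_P * M_P = 1.623 * 53.09
mass_P = 86.16507 g, rounded to 4 dp:

86.1651 g


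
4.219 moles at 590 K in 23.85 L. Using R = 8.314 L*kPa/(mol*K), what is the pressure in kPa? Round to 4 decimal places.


PV = nRT, solve for P = nRT / V.
nRT = 4.219 * 8.314 * 590 = 20695.2919
P = 20695.2919 / 23.85
P = 867.72712369 kPa, rounded to 4 dp:

867.7271 kPa


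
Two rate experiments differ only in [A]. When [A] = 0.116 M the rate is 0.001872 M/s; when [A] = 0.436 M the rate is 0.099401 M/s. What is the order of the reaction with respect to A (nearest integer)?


Rate is proportional to [A]^n, so rate2/rate1 = ([A]2/[A]1)^n. Take logs to solve for n.
rate2/rate1 = 0.099401 / 0.001872 = 53.0988
[A]2/[A]1 = 0.436 / 0.116 = 3.7586
n = ln(53.0988) / ln(3.7586) = 3.0
Nearest integer order:

3


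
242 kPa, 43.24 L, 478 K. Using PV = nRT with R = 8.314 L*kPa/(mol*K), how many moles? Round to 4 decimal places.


PV = nRT, solve for n = PV / (RT).
PV = 242 * 43.24 = 10464.08
RT = 8.314 * 478 = 3974.092
n = 10464.08 / 3974.092
n = 2.63307442 mol, rounded to 4 dp:

2.6331 mol


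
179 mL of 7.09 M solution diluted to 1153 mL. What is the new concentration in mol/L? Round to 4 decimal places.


Dilution: M1*V1 = M2*V2, solve for M2.
M2 = M1*V1 / V2
M2 = 7.09 * 179 / 1153
M2 = 1269.11 / 1153
M2 = 1.10070252 mol/L, rounded to 4 dp:

1.1007 mol/L


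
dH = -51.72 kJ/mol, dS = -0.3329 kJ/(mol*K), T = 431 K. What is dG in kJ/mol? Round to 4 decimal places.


Gibbs: dG = dH - T*dS (consistent units, dS already in kJ/(mol*K)).
T*dS = 431 * -0.3329 = -143.4799
dG = -51.72 - (-143.4799)
dG = 91.7599 kJ/mol, rounded to 4 dp:

91.7599 kJ/mol


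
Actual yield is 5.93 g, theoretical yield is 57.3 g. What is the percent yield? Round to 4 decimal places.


% yield = 100 * actual / theoretical
% yield = 100 * 5.93 / 57.3
% yield = 10.34904014 %, rounded to 4 dp:

10.3490 %


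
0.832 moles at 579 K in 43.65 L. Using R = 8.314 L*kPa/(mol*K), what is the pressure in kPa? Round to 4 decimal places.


PV = nRT, solve for P = nRT / V.
nRT = 0.832 * 8.314 * 579 = 4005.0866
P = 4005.0866 / 43.65
P = 91.75456128 kPa, rounded to 4 dp:

91.7546 kPa


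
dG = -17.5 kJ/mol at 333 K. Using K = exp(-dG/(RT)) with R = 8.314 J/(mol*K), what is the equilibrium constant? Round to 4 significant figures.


dG is in kJ/mol; multiply by 1000 to match R in J/(mol*K).
RT = 8.314 * 333 = 2768.562 J/mol
exponent = -dG*1000 / (RT) = -(-17.5*1000) / 2768.562 = 6.32097096
K = exp(6.32097096)
K = 556.11269, rounded to 4 significant figures:

556.1


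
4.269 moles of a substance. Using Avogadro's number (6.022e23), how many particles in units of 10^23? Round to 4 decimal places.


N = n * NA, then divide by 1e23 for the requested units.
N / 1e23 = n * 6.022
N / 1e23 = 4.269 * 6.022
N / 1e23 = 25.707918, rounded to 4 dp:

25.7079


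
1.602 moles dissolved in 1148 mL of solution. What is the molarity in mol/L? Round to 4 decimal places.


Convert volume to liters: V_L = V_mL / 1000.
V_L = 1148 / 1000 = 1.148 L
M = n / V_L = 1.602 / 1.148
M = 1.39547038 mol/L, rounded to 4 dp:

1.3955 mol/L


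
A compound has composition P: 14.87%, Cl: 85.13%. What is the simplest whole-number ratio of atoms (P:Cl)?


Assume 100 g of compound, divide each mass% by atomic mass to get moles, then normalize by the smallest to get a raw atom ratio.
Moles per 100 g: P: 14.87/30.974 = 0.4801, Cl: 85.13/35.453 = 2.4012
Raw ratio (divide by min = 0.4801): P: 1.0, Cl: 5.002
Multiply by 1 to clear fractions: P: 1.0 ~= 1, Cl: 5.002 ~= 5
Reduce by GCD to get the simplest whole-number ratio:

1:5


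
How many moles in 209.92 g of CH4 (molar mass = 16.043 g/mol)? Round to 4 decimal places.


n = mass / M
n = 209.92 / 16.043
n = 13.08483451 mol, rounded to 4 dp:

13.0848 mol


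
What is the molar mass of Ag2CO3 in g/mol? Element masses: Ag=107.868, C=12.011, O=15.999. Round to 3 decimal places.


M = sum(count * atomic_mass) over atoms.
M = 2*107.868 + 1*12.011 + 3*15.999
M = 215.736 + 12.011 + 47.997
M = 275.744 g/mol, rounded to 3 dp:

275.744 g/mol


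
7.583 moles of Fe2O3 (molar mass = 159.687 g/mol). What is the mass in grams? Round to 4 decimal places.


mass = n * M
mass = 7.583 * 159.687
mass = 1210.906521 g, rounded to 4 dp:

1210.9065 g


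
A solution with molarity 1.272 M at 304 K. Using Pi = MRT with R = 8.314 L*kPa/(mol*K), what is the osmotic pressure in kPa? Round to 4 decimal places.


Osmotic pressure (van't Hoff): Pi = M*R*T.
RT = 8.314 * 304 = 2527.456
Pi = 1.272 * 2527.456
Pi = 3214.924032 kPa, rounded to 4 dp:

3214.9240 kPa


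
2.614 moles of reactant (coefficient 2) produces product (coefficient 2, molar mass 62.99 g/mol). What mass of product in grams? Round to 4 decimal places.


Use the coefficient ratio to convert reactant moles to product moles, then multiply by the product's molar mass.
moles_P = moles_R * (coeff_P / coeff_R) = 2.614 * (2/2) = 2.614
mass_P = moles_P * M_P = 2.614 * 62.99
mass_P = 164.65586 g, rounded to 4 dp:

164.6559 g


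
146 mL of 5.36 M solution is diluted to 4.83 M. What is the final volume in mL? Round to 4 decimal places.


Dilution: M1*V1 = M2*V2, solve for V2.
V2 = M1*V1 / M2
V2 = 5.36 * 146 / 4.83
V2 = 782.56 / 4.83
V2 = 162.02070393 mL, rounded to 4 dp:

162.0207 mL


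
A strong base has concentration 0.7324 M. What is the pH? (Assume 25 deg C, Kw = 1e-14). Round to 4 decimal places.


A strong base dissociates completely, so [OH-] equals the given concentration.
pOH = -log10([OH-]) = -log10(0.7324) = 0.135252
pH = 14 - pOH = 14 - 0.135252
pH = 13.864748, rounded to 4 dp:

13.8647


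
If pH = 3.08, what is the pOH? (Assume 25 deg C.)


At 25 deg C, pH + pOH = 14.
pOH = 14 - pH = 14 - 3.08
pOH = 10.92:

10.92


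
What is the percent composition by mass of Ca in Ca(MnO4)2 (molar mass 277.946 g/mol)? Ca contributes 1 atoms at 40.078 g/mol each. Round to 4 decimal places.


pct = 100 * (n_elem * M_elem) / M_total
mass_contribution = 1 * 40.078 = 40.078 g/mol
pct = 100 * 40.078 / 277.946
pct = 14.41934764 %, rounded to 4 dp:

14.4193 %


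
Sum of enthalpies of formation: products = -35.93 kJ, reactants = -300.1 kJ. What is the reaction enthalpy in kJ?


dH_rxn = sum(dH_f products) - sum(dH_f reactants)
dH_rxn = -35.93 - (-300.1)
dH_rxn = 264.17 kJ:

264.17 kJ


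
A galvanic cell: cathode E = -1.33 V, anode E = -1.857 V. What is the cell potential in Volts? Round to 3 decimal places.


Standard cell potential: E_cell = E_cathode - E_anode.
E_cell = -1.33 - (-1.857)
E_cell = 0.527 V, rounded to 3 dp:

0.527 V


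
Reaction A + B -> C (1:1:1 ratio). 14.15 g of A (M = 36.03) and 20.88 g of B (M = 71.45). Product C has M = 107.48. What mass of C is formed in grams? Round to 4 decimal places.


Find moles of each reactant; the smaller value is the limiting reagent in a 1:1:1 reaction, so moles_C equals moles of the limiter.
n_A = mass_A / M_A = 14.15 / 36.03 = 0.392728 mol
n_B = mass_B / M_B = 20.88 / 71.45 = 0.292232 mol
Limiting reagent: B (smaller), n_limiting = 0.292232 mol
mass_C = n_limiting * M_C = 0.292232 * 107.48
mass_C = 31.40909536 g, rounded to 4 dp:

31.4091 g


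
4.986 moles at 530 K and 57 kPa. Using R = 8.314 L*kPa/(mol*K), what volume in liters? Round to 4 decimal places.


PV = nRT, solve for V = nRT / P.
nRT = 4.986 * 8.314 * 530 = 21970.4101
V = 21970.4101 / 57
V = 385.44579123 L, rounded to 4 dp:

385.4458 L


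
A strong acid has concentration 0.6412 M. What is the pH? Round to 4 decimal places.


A strong acid dissociates completely, so [H+] equals the given concentration.
pH = -log10([H+]) = -log10(0.6412)
pH = 0.19300649, rounded to 4 dp:

0.1930


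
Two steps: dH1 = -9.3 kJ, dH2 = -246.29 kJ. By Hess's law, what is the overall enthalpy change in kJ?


Hess's law: enthalpy is a state function, so add the step enthalpies.
dH_total = dH1 + dH2 = -9.3 + (-246.29)
dH_total = -255.59 kJ:

-255.59 kJ


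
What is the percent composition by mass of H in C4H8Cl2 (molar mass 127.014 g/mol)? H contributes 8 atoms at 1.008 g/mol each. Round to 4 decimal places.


pct = 100 * (n_elem * M_elem) / M_total
mass_contribution = 8 * 1.008 = 8.064 g/mol
pct = 100 * 8.064 / 127.014
pct = 6.34890642 %, rounded to 4 dp:

6.3489 %


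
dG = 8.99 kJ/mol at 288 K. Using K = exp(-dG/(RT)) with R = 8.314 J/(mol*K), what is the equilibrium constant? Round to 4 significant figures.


dG is in kJ/mol; multiply by 1000 to match R in J/(mol*K).
RT = 8.314 * 288 = 2394.432 J/mol
exponent = -dG*1000 / (RT) = -(8.99*1000) / 2394.432 = -3.75454388
K = exp(-3.75454388)
K = 0.023411126, rounded to 4 significant figures:

0.02341


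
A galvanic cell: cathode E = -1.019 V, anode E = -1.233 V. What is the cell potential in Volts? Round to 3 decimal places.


Standard cell potential: E_cell = E_cathode - E_anode.
E_cell = -1.019 - (-1.233)
E_cell = 0.214 V, rounded to 3 dp:

0.214 V


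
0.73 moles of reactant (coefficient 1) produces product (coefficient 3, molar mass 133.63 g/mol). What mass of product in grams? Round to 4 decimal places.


Use the coefficient ratio to convert reactant moles to product moles, then multiply by the product's molar mass.
moles_P = moles_R * (coeff_P / coeff_R) = 0.73 * (3/1) = 2.19
mass_P = moles_P * M_P = 2.19 * 133.63
mass_P = 292.6497 g, rounded to 4 dp:

292.6497 g


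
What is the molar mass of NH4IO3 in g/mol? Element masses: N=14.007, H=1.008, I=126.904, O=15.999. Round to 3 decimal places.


M = sum(count * atomic_mass) over atoms.
M = 1*14.007 + 4*1.008 + 1*126.904 + 3*15.999
M = 14.007 + 4.032 + 126.904 + 47.997
M = 192.94 g/mol, rounded to 3 dp:

192.940 g/mol


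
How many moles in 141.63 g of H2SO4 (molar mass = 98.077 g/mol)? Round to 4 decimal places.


n = mass / M
n = 141.63 / 98.077
n = 1.44406946 mol, rounded to 4 dp:

1.4441 mol


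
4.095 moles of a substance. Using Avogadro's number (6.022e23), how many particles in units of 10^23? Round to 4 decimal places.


N = n * NA, then divide by 1e23 for the requested units.
N / 1e23 = n * 6.022
N / 1e23 = 4.095 * 6.022
N / 1e23 = 24.66009, rounded to 4 dp:

24.6601


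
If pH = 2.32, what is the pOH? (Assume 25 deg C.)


At 25 deg C, pH + pOH = 14.
pOH = 14 - pH = 14 - 2.32
pOH = 11.68:

11.68


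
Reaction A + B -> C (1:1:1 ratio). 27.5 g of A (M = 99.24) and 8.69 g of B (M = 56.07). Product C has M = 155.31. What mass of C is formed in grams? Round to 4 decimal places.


Find moles of each reactant; the smaller value is the limiting reagent in a 1:1:1 reaction, so moles_C equals moles of the limiter.
n_A = mass_A / M_A = 27.5 / 99.24 = 0.277106 mol
n_B = mass_B / M_B = 8.69 / 56.07 = 0.154985 mol
Limiting reagent: B (smaller), n_limiting = 0.154985 mol
mass_C = n_limiting * M_C = 0.154985 * 155.31
mass_C = 24.07072035 g, rounded to 4 dp:

24.0707 g


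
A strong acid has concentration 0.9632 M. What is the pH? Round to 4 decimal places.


A strong acid dissociates completely, so [H+] equals the given concentration.
pH = -log10([H+]) = -log10(0.9632)
pH = 0.01628353, rounded to 4 dp:

0.0163


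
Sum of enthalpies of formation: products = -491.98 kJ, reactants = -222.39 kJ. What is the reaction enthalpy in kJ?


dH_rxn = sum(dH_f products) - sum(dH_f reactants)
dH_rxn = -491.98 - (-222.39)
dH_rxn = -269.59 kJ:

-269.59 kJ


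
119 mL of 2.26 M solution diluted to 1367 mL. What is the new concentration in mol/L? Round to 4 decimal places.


Dilution: M1*V1 = M2*V2, solve for M2.
M2 = M1*V1 / V2
M2 = 2.26 * 119 / 1367
M2 = 268.94 / 1367
M2 = 0.19673738 mol/L, rounded to 4 dp:

0.1967 mol/L


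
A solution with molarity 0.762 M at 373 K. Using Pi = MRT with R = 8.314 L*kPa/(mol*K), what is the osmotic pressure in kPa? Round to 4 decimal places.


Osmotic pressure (van't Hoff): Pi = M*R*T.
RT = 8.314 * 373 = 3101.122
Pi = 0.762 * 3101.122
Pi = 2363.054964 kPa, rounded to 4 dp:

2363.0550 kPa


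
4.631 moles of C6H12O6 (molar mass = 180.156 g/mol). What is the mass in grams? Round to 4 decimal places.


mass = n * M
mass = 4.631 * 180.156
mass = 834.302436 g, rounded to 4 dp:

834.3024 g


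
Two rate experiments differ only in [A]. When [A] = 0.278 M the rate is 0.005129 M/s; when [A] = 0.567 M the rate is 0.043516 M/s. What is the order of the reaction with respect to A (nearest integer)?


Rate is proportional to [A]^n, so rate2/rate1 = ([A]2/[A]1)^n. Take logs to solve for n.
rate2/rate1 = 0.043516 / 0.005129 = 8.4843
[A]2/[A]1 = 0.567 / 0.278 = 2.0396
n = ln(8.4843) / ln(2.0396) = 3.0
Nearest integer order:

3


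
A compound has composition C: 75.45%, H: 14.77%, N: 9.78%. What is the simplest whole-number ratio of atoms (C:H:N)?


Assume 100 g of compound, divide each mass% by atomic mass to get moles, then normalize by the smallest to get a raw atom ratio.
Moles per 100 g: C: 75.45/12.011 = 6.2817, H: 14.77/1.008 = 14.6528, N: 9.78/14.007 = 0.6982
Raw ratio (divide by min = 0.6982): C: 8.997, H: 20.986, N: 1.0
Multiply by 1 to clear fractions: C: 8.997 ~= 9, H: 20.986 ~= 21, N: 1.0 ~= 1
Reduce by GCD to get the simplest whole-number ratio:

9:21:1


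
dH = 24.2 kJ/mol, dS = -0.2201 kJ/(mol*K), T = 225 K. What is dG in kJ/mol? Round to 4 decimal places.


Gibbs: dG = dH - T*dS (consistent units, dS already in kJ/(mol*K)).
T*dS = 225 * -0.2201 = -49.5225
dG = 24.2 - (-49.5225)
dG = 73.7225 kJ/mol, rounded to 4 dp:

73.7225 kJ/mol


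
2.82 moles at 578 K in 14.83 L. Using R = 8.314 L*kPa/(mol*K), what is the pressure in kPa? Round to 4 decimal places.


PV = nRT, solve for P = nRT / V.
nRT = 2.82 * 8.314 * 578 = 13551.4874
P = 13551.4874 / 14.83
P = 913.78876601 kPa, rounded to 4 dp:

913.7888 kPa


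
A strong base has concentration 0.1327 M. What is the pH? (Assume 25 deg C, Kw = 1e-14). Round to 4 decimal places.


A strong base dissociates completely, so [OH-] equals the given concentration.
pOH = -log10([OH-]) = -log10(0.1327) = 0.877129
pH = 14 - pOH = 14 - 0.877129
pH = 13.122871, rounded to 4 dp:

13.1229


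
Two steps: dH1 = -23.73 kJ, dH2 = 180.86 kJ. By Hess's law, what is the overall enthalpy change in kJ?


Hess's law: enthalpy is a state function, so add the step enthalpies.
dH_total = dH1 + dH2 = -23.73 + (180.86)
dH_total = 157.13 kJ:

157.13 kJ


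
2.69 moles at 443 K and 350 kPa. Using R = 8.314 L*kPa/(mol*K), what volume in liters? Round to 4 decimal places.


PV = nRT, solve for V = nRT / P.
nRT = 2.69 * 8.314 * 443 = 9907.5444
V = 9907.5444 / 350
V = 28.30726971 L, rounded to 4 dp:

28.3073 L


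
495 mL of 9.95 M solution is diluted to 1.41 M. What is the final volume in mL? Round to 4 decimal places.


Dilution: M1*V1 = M2*V2, solve for V2.
V2 = M1*V1 / M2
V2 = 9.95 * 495 / 1.41
V2 = 4925.25 / 1.41
V2 = 3493.08510638 mL, rounded to 4 dp:

3493.0851 mL


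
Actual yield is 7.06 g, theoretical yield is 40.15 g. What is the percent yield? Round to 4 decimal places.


% yield = 100 * actual / theoretical
% yield = 100 * 7.06 / 40.15
% yield = 17.58405978 %, rounded to 4 dp:

17.5841 %


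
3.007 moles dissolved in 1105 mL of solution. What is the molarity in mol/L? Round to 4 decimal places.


Convert volume to liters: V_L = V_mL / 1000.
V_L = 1105 / 1000 = 1.105 L
M = n / V_L = 3.007 / 1.105
M = 2.72126697 mol/L, rounded to 4 dp:

2.7213 mol/L


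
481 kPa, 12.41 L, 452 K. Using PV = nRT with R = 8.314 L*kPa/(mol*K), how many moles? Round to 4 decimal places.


PV = nRT, solve for n = PV / (RT).
PV = 481 * 12.41 = 5969.21
RT = 8.314 * 452 = 3757.928
n = 5969.21 / 3757.928
n = 1.58843118 mol, rounded to 4 dp:

1.5884 mol


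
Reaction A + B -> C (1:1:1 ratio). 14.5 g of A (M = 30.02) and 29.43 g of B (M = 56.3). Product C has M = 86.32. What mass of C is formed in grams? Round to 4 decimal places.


Find moles of each reactant; the smaller value is the limiting reagent in a 1:1:1 reaction, so moles_C equals moles of the limiter.
n_A = mass_A / M_A = 14.5 / 30.02 = 0.483011 mol
n_B = mass_B / M_B = 29.43 / 56.3 = 0.522735 mol
Limiting reagent: A (smaller), n_limiting = 0.483011 mol
mass_C = n_limiting * M_C = 0.483011 * 86.32
mass_C = 41.69350952 g, rounded to 4 dp:

41.6935 g


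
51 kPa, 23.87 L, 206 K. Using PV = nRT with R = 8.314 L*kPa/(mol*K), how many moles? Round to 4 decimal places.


PV = nRT, solve for n = PV / (RT).
PV = 51 * 23.87 = 1217.37
RT = 8.314 * 206 = 1712.684
n = 1217.37 / 1712.684
n = 0.71079662 mol, rounded to 4 dp:

0.7108 mol


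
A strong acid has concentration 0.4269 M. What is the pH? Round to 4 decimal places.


A strong acid dissociates completely, so [H+] equals the given concentration.
pH = -log10([H+]) = -log10(0.4269)
pH = 0.36967385, rounded to 4 dp:

0.3697


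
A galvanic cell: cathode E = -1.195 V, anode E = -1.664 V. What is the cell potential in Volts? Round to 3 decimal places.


Standard cell potential: E_cell = E_cathode - E_anode.
E_cell = -1.195 - (-1.664)
E_cell = 0.469 V, rounded to 3 dp:

0.469 V


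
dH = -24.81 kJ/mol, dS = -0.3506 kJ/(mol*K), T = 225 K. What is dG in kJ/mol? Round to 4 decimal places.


Gibbs: dG = dH - T*dS (consistent units, dS already in kJ/(mol*K)).
T*dS = 225 * -0.3506 = -78.885
dG = -24.81 - (-78.885)
dG = 54.075 kJ/mol, rounded to 4 dp:

54.0750 kJ/mol


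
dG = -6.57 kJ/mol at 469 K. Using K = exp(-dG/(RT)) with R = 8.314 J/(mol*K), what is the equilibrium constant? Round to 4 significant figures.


dG is in kJ/mol; multiply by 1000 to match R in J/(mol*K).
RT = 8.314 * 469 = 3899.266 J/mol
exponent = -dG*1000 / (RT) = -(-6.57*1000) / 3899.266 = 1.6849325
K = exp(1.6849325)
K = 5.392087, rounded to 4 significant figures:

5.392


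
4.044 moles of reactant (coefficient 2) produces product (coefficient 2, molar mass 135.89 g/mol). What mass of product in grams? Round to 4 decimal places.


Use the coefficient ratio to convert reactant moles to product moles, then multiply by the product's molar mass.
moles_P = moles_R * (coeff_P / coeff_R) = 4.044 * (2/2) = 4.044
mass_P = moles_P * M_P = 4.044 * 135.89
mass_P = 549.53916 g, rounded to 4 dp:

549.5392 g


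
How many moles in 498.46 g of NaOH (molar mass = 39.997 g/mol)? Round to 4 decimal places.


n = mass / M
n = 498.46 / 39.997
n = 12.46243468 mol, rounded to 4 dp:

12.4624 mol


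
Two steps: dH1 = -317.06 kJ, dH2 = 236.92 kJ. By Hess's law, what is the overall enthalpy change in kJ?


Hess's law: enthalpy is a state function, so add the step enthalpies.
dH_total = dH1 + dH2 = -317.06 + (236.92)
dH_total = -80.14 kJ:

-80.14 kJ


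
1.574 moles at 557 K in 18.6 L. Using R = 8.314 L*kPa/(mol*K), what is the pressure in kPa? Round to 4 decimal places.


PV = nRT, solve for P = nRT / V.
nRT = 1.574 * 8.314 * 557 = 7289.0335
P = 7289.0335 / 18.6
P = 391.88352151 kPa, rounded to 4 dp:

391.8835 kPa


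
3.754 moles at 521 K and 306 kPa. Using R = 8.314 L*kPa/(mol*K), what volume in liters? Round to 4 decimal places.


PV = nRT, solve for V = nRT / P.
nRT = 3.754 * 8.314 * 521 = 16260.8039
V = 16260.8039 / 306
V = 53.13988203 L, rounded to 4 dp:

53.1399 L


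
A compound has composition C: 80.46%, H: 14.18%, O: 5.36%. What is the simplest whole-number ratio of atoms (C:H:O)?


Assume 100 g of compound, divide each mass% by atomic mass to get moles, then normalize by the smallest to get a raw atom ratio.
Moles per 100 g: C: 80.46/12.011 = 6.6989, H: 14.18/1.008 = 14.0675, O: 5.36/15.999 = 0.335
Raw ratio (divide by min = 0.335): C: 19.995, H: 41.99, O: 1.0
Multiply by 1 to clear fractions: C: 19.995 ~= 20, H: 41.99 ~= 42, O: 1.0 ~= 1
Reduce by GCD to get the simplest whole-number ratio:

20:42:1


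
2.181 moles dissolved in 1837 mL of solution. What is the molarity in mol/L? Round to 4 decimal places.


Convert volume to liters: V_L = V_mL / 1000.
V_L = 1837 / 1000 = 1.837 L
M = n / V_L = 2.181 / 1.837
M = 1.18726184 mol/L, rounded to 4 dp:

1.1873 mol/L


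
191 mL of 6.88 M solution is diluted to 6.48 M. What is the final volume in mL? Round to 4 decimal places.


Dilution: M1*V1 = M2*V2, solve for V2.
V2 = M1*V1 / M2
V2 = 6.88 * 191 / 6.48
V2 = 1314.08 / 6.48
V2 = 202.79012346 mL, rounded to 4 dp:

202.7901 mL


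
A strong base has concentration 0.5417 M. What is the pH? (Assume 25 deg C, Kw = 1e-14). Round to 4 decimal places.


A strong base dissociates completely, so [OH-] equals the given concentration.
pOH = -log10([OH-]) = -log10(0.5417) = 0.266241
pH = 14 - pOH = 14 - 0.266241
pH = 13.733759, rounded to 4 dp:

13.7338


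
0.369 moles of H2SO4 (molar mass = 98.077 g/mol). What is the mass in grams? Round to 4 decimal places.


mass = n * M
mass = 0.369 * 98.077
mass = 36.190413 g, rounded to 4 dp:

36.1904 g


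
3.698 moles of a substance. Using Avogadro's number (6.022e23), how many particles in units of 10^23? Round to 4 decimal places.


N = n * NA, then divide by 1e23 for the requested units.
N / 1e23 = n * 6.022
N / 1e23 = 3.698 * 6.022
N / 1e23 = 22.269356, rounded to 4 dp:

22.2694


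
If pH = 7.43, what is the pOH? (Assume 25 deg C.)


At 25 deg C, pH + pOH = 14.
pOH = 14 - pH = 14 - 7.43
pOH = 6.57:

6.57


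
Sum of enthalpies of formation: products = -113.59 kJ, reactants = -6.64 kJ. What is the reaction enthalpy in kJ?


dH_rxn = sum(dH_f products) - sum(dH_f reactants)
dH_rxn = -113.59 - (-6.64)
dH_rxn = -106.95 kJ:

-106.95 kJ


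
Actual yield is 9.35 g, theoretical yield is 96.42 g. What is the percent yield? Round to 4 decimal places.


% yield = 100 * actual / theoretical
% yield = 100 * 9.35 / 96.42
% yield = 9.69715827 %, rounded to 4 dp:

9.6972 %


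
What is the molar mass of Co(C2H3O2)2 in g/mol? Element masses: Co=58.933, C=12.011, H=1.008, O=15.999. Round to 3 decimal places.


M = sum(count * atomic_mass) over atoms.
M = 1*58.933 + 4*12.011 + 6*1.008 + 4*15.999
M = 58.933 + 48.044 + 6.048 + 63.996
M = 177.021 g/mol, rounded to 3 dp:

177.021 g/mol


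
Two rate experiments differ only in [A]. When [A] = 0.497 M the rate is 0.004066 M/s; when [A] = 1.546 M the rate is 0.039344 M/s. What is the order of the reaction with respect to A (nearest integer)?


Rate is proportional to [A]^n, so rate2/rate1 = ([A]2/[A]1)^n. Take logs to solve for n.
rate2/rate1 = 0.039344 / 0.004066 = 9.6763
[A]2/[A]1 = 1.546 / 0.497 = 3.1107
n = ln(9.6763) / ln(3.1107) = 2.0
Nearest integer order:

2


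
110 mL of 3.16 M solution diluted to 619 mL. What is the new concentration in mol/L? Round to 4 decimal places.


Dilution: M1*V1 = M2*V2, solve for M2.
M2 = M1*V1 / V2
M2 = 3.16 * 110 / 619
M2 = 347.6 / 619
M2 = 0.56155089 mol/L, rounded to 4 dp:

0.5616 mol/L


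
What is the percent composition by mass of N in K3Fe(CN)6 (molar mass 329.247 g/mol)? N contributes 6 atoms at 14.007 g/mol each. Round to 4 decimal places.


pct = 100 * (n_elem * M_elem) / M_total
mass_contribution = 6 * 14.007 = 84.042 g/mol
pct = 100 * 84.042 / 329.247
pct = 25.52551732 %, rounded to 4 dp:

25.5255 %


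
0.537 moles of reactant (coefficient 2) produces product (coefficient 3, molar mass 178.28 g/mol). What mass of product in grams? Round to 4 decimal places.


Use the coefficient ratio to convert reactant moles to product moles, then multiply by the product's molar mass.
moles_P = moles_R * (coeff_P / coeff_R) = 0.537 * (3/2) = 0.8055
mass_P = moles_P * M_P = 0.8055 * 178.28
mass_P = 143.60454 g, rounded to 4 dp:

143.6045 g


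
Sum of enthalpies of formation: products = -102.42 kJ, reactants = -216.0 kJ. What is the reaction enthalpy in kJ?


dH_rxn = sum(dH_f products) - sum(dH_f reactants)
dH_rxn = -102.42 - (-216.0)
dH_rxn = 113.58 kJ:

113.58 kJ


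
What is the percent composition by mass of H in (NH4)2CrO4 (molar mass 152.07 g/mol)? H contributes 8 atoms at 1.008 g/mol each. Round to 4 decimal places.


pct = 100 * (n_elem * M_elem) / M_total
mass_contribution = 8 * 1.008 = 8.064 g/mol
pct = 100 * 8.064 / 152.07
pct = 5.30282107 %, rounded to 4 dp:

5.3028 %


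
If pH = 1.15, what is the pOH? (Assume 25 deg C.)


At 25 deg C, pH + pOH = 14.
pOH = 14 - pH = 14 - 1.15
pOH = 12.85:

12.85


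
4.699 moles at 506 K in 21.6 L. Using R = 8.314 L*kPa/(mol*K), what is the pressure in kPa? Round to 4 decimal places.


PV = nRT, solve for P = nRT / V.
nRT = 4.699 * 8.314 * 506 = 19768.1479
P = 19768.1479 / 21.6
P = 915.19203241 kPa, rounded to 4 dp:

915.1920 kPa


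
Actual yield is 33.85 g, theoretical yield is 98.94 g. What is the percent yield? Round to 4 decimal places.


% yield = 100 * actual / theoretical
% yield = 100 * 33.85 / 98.94
% yield = 34.21265413 %, rounded to 4 dp:

34.2127 %


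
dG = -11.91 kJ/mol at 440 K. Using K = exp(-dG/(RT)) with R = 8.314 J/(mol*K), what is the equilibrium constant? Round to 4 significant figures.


dG is in kJ/mol; multiply by 1000 to match R in J/(mol*K).
RT = 8.314 * 440 = 3658.16 J/mol
exponent = -dG*1000 / (RT) = -(-11.91*1000) / 3658.16 = 3.25573512
K = exp(3.25573512)
K = 25.938676, rounded to 4 significant figures:

25.94


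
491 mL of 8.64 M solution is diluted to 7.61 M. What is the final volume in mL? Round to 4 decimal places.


Dilution: M1*V1 = M2*V2, solve for V2.
V2 = M1*V1 / M2
V2 = 8.64 * 491 / 7.61
V2 = 4242.24 / 7.61
V2 = 557.45597898 mL, rounded to 4 dp:

557.4560 mL


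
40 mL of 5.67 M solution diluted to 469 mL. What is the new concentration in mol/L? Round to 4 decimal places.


Dilution: M1*V1 = M2*V2, solve for M2.
M2 = M1*V1 / V2
M2 = 5.67 * 40 / 469
M2 = 226.8 / 469
M2 = 0.48358209 mol/L, rounded to 4 dp:

0.4836 mol/L


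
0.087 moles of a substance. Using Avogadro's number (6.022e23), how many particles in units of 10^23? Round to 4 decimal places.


N = n * NA, then divide by 1e23 for the requested units.
N / 1e23 = n * 6.022
N / 1e23 = 0.087 * 6.022
N / 1e23 = 0.523914, rounded to 4 dp:

0.5239


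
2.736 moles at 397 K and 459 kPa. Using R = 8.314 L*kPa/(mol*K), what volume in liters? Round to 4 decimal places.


PV = nRT, solve for V = nRT / P.
nRT = 2.736 * 8.314 * 397 = 9030.6003
V = 9030.6003 / 459
V = 19.67451046 L, rounded to 4 dp:

19.6745 L


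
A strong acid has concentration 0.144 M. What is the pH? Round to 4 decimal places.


A strong acid dissociates completely, so [H+] equals the given concentration.
pH = -log10([H+]) = -log10(0.144)
pH = 0.84163751, rounded to 4 dp:

0.8416


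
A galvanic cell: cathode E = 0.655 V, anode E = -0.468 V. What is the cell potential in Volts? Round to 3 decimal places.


Standard cell potential: E_cell = E_cathode - E_anode.
E_cell = 0.655 - (-0.468)
E_cell = 1.123 V, rounded to 3 dp:

1.123 V


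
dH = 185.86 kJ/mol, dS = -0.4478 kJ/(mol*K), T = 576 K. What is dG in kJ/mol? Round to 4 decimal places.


Gibbs: dG = dH - T*dS (consistent units, dS already in kJ/(mol*K)).
T*dS = 576 * -0.4478 = -257.9328
dG = 185.86 - (-257.9328)
dG = 443.7928 kJ/mol, rounded to 4 dp:

443.7928 kJ/mol


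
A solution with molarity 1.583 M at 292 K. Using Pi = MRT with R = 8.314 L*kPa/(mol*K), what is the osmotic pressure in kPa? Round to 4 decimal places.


Osmotic pressure (van't Hoff): Pi = M*R*T.
RT = 8.314 * 292 = 2427.688
Pi = 1.583 * 2427.688
Pi = 3843.030104 kPa, rounded to 4 dp:

3843.0301 kPa


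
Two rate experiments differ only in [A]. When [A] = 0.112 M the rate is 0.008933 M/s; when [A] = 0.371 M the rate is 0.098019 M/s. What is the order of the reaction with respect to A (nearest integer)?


Rate is proportional to [A]^n, so rate2/rate1 = ([A]2/[A]1)^n. Take logs to solve for n.
rate2/rate1 = 0.098019 / 0.008933 = 10.9727
[A]2/[A]1 = 0.371 / 0.112 = 3.3125
n = ln(10.9727) / ln(3.3125) = 2.0
Nearest integer order:

2


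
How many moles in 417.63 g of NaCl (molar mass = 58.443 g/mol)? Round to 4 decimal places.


n = mass / M
n = 417.63 / 58.443
n = 7.14593707 mol, rounded to 4 dp:

7.1459 mol


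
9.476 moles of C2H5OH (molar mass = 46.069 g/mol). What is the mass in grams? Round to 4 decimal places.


mass = n * M
mass = 9.476 * 46.069
mass = 436.549844 g, rounded to 4 dp:

436.5498 g


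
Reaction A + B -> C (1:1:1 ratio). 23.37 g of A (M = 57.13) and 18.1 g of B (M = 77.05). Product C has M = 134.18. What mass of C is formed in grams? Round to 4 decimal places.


Find moles of each reactant; the smaller value is the limiting reagent in a 1:1:1 reaction, so moles_C equals moles of the limiter.
n_A = mass_A / M_A = 23.37 / 57.13 = 0.409067 mol
n_B = mass_B / M_B = 18.1 / 77.05 = 0.234912 mol
Limiting reagent: B (smaller), n_limiting = 0.234912 mol
mass_C = n_limiting * M_C = 0.234912 * 134.18
mass_C = 31.52049216 g, rounded to 4 dp:

31.5205 g


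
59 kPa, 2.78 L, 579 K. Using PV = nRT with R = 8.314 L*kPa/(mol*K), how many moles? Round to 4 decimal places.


PV = nRT, solve for n = PV / (RT).
PV = 59 * 2.78 = 164.02
RT = 8.314 * 579 = 4813.806
n = 164.02 / 4813.806
n = 0.03407283 mol, rounded to 4 dp:

0.0341 mol


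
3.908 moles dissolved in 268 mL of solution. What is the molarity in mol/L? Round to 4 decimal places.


Convert volume to liters: V_L = V_mL / 1000.
V_L = 268 / 1000 = 0.268 L
M = n / V_L = 3.908 / 0.268
M = 14.58208955 mol/L, rounded to 4 dp:

14.5821 mol/L


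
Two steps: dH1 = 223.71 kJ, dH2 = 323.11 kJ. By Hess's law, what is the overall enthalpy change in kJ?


Hess's law: enthalpy is a state function, so add the step enthalpies.
dH_total = dH1 + dH2 = 223.71 + (323.11)
dH_total = 546.82 kJ:

546.82 kJ
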